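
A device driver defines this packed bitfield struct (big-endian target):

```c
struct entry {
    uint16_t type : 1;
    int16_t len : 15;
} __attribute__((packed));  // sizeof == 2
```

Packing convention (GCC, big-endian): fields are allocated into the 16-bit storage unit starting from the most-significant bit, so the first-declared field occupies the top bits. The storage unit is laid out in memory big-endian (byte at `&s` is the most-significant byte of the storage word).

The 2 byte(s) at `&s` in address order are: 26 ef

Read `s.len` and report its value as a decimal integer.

9967

[0]=0x26 [1]=0xef (big-endian) → word 0x26ef
type [15+:1] = (word>>15) & 0x1 = 0
len [0+:15] = (word>>0) & 0x7fff = 9967  ←
len signed 15b, MSB=0: value = 9967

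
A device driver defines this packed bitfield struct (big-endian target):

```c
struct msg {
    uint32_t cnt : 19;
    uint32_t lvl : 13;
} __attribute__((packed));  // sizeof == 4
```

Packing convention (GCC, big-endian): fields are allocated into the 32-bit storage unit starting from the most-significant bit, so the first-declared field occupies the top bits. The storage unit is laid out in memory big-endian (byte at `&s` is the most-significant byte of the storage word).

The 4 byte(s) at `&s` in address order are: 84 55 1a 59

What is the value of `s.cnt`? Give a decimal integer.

[0]=0x84 [1]=0x55 [2]=0x1a [3]=0x59 (big-endian) → word 0x84551a59
cnt [13+:19] = (word>>13) & 0x7ffff = 271016  ←
lvl [0+:13] = (word>>0) & 0x1fff = 6745

271016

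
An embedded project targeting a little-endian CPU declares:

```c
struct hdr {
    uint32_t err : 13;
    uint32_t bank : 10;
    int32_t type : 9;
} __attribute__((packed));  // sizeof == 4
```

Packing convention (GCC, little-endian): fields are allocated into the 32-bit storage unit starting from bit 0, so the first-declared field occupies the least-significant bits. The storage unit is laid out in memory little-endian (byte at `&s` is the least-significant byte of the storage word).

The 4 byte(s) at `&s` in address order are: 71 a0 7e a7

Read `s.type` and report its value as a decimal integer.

[0]=0x71 [1]=0xa0 [2]=0x7e [3]=0xa7 (little-endian) → word 0xa77ea071
err [0+:13] = (word>>0) & 0x1fff = 113
bank [13+:10] = (word>>13) & 0x3ff = 1013
type [23+:9] = (word>>23) & 0x1ff = 334  ←
type signed 9b, MSB=1: 334 - 512 = -178

-178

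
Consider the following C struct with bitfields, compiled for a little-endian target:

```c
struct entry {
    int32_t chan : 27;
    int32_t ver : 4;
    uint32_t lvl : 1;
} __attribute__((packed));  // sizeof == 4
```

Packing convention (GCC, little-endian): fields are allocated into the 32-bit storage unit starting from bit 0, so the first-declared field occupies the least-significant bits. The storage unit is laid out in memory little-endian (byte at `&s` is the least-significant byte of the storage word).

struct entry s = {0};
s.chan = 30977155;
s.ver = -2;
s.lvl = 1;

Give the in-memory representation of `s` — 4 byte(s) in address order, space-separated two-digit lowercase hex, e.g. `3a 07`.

83 ac d8 f1

[0+:27] chan=30977155 & 0x7ffffff = 0x1d8ac83; word=0x01d8ac83
[27+:4] ver=-2 & 0xf = 0xe; word=0x71d8ac83
[31+:1] lvl=1 & 0x1 = 0x1; word=0xf1d8ac83
word = 0xf1d8ac83 → little-endian bytes:
  [0]=0x83  [1]=0xac  [2]=0xd8  [3]=0xf1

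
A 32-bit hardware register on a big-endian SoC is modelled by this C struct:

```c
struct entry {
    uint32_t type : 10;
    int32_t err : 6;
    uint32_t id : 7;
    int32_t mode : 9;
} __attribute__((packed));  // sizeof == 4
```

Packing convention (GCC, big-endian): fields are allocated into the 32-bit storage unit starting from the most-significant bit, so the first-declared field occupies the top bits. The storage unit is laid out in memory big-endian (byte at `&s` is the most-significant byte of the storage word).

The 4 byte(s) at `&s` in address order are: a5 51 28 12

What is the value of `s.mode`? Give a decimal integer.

[0]=0xa5 [1]=0x51 [2]=0x28 [3]=0x12 (big-endian) → word 0xa5512812
type:10 @ bit 22 → (0xa5512812>>22)&0x3ff = 0x295
err:6 @ bit 16 → (0xa5512812>>16)&0x3f = 0x11
id:7 @ bit 9 → (0xa5512812>>9)&0x7f = 0x14
mode:9 @ bit 0 → (0xa5512812>>0)&0x1ff = 0x12  ←
mode signed 9b, MSB=0: value = 18

18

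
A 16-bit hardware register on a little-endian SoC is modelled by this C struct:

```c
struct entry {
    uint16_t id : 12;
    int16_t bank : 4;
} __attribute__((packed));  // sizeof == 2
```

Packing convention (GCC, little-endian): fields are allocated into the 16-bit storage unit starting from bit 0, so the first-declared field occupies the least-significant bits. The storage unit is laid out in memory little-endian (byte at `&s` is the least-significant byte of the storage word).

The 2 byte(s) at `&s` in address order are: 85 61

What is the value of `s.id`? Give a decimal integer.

[0]=0x85 [1]=0x61 (little-endian) → word 0x6185
id:12 @ bit 0 → (0x6185>>0)&0xfff = 0x185  ←
bank:4 @ bit 12 → (0x6185>>12)&0xf = 0x6

389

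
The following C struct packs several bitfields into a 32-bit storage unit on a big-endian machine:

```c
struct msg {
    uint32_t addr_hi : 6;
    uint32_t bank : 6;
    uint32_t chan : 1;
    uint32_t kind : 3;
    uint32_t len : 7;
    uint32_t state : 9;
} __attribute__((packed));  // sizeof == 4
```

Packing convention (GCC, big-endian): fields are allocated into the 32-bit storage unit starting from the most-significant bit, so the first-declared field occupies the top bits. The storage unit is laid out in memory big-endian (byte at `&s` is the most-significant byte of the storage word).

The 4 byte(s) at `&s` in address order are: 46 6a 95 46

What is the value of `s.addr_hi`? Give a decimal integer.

[0]=0x46 [1]=0x6a [2]=0x95 [3]=0x46 (big-endian) → word 0x466a9546
addr_hi [26+:6] = (word>>26) & 0x3f = 17  ←
bank [20+:6] = (word>>20) & 0x3f = 38
chan [19+:1] = (word>>19) & 0x1 = 1
kind [16+:3] = (word>>16) & 0x7 = 2
len [9+:7] = (word>>9) & 0x7f = 74
state [0+:9] = (word>>0) & 0x1ff = 326

17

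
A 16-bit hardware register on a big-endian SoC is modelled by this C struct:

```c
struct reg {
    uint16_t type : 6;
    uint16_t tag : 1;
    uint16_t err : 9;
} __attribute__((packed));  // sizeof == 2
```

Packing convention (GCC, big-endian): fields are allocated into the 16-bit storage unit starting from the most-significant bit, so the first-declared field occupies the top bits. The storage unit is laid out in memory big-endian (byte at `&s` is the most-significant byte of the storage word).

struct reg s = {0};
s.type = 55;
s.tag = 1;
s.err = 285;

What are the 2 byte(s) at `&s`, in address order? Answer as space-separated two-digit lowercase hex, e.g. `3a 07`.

type (6b) val=55 bits=0x37 at bit 10: 0xdc00
tag (1b) val=1 bits=0x1 at bit 9: 0xde00
err (9b) val=285 bits=0x11d at bit 0: 0xdf1d
word = 0xdf1d → big-endian bytes:
  [0]=0xdf  [1]=0x1d

df 1d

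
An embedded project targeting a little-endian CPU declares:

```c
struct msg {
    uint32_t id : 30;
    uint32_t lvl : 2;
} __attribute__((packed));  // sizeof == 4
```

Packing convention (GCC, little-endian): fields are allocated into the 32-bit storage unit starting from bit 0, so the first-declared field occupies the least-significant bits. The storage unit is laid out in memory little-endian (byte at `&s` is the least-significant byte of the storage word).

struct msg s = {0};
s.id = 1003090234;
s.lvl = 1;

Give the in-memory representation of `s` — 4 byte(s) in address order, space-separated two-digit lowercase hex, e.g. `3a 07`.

3a f1 c9 7b

id (30b) val=1003090234 bits=0x3bc9f13a at bit 0: 0x3bc9f13a
lvl (2b) val=1 bits=0x1 at bit 30: 0x7bc9f13a
word = 0x7bc9f13a → little-endian bytes:
  [0]=0x3a  [1]=0xf1  [2]=0xc9  [3]=0x7b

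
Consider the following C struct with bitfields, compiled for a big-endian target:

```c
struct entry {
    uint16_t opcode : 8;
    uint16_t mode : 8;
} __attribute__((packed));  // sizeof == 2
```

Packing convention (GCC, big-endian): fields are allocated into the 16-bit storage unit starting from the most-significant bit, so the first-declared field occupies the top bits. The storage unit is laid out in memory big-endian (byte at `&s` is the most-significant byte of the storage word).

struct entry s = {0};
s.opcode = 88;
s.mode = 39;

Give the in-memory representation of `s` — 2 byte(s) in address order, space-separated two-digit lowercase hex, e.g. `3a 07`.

58 27

opcode:8 = 88 → 0x58 << 8 → word 0x5800
mode:8 = 39 → 0x27 << 0 → word 0x5827
word = 0x5827 → big-endian bytes:
  [0]=0x58  [1]=0x27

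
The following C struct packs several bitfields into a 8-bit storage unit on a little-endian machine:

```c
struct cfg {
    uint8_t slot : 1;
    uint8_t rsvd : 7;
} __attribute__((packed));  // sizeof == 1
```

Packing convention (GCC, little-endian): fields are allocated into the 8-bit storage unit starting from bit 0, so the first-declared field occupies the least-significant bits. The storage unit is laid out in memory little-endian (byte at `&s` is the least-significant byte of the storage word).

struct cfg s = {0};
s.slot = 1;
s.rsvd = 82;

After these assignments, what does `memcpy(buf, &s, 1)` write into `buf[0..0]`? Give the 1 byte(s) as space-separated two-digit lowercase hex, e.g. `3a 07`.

[0+:1] slot=1 & 0x1 = 0x1; word=0x01
[1+:7] rsvd=82 & 0x7f = 0x52; word=0xa5
word = 0xa5 → little-endian bytes:
  [0]=0xa5

a5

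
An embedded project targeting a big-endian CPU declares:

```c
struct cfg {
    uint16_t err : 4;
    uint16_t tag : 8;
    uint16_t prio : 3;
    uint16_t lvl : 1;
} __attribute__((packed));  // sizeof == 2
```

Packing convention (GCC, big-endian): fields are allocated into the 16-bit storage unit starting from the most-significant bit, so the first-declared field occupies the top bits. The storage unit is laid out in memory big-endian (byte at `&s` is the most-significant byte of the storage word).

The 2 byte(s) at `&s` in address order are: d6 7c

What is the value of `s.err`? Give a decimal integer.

[0]=0xd6 [1]=0x7c (big-endian) → word 0xd67c
err:4 @ bit 12 → (0xd67c>>12)&0xf = 0xd  ←
tag:8 @ bit 4 → (0xd67c>>4)&0xff = 0x67
prio:3 @ bit 1 → (0xd67c>>1)&0x7 = 0x6
lvl:1 @ bit 0 → (0xd67c>>0)&0x1 = 0x0

13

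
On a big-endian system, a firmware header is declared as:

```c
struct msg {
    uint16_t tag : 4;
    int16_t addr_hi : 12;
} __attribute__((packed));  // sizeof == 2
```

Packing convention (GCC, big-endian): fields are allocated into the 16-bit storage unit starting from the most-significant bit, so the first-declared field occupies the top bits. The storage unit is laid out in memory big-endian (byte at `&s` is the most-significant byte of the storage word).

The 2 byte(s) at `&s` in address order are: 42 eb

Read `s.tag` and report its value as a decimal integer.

[0]=0x42 [1]=0xeb (big-endian) → word 0x42eb
tag:4 @ bit 12 → (0x42eb>>12)&0xf = 0x4  ←
addr_hi:12 @ bit 0 → (0x42eb>>0)&0xfff = 0x2eb

4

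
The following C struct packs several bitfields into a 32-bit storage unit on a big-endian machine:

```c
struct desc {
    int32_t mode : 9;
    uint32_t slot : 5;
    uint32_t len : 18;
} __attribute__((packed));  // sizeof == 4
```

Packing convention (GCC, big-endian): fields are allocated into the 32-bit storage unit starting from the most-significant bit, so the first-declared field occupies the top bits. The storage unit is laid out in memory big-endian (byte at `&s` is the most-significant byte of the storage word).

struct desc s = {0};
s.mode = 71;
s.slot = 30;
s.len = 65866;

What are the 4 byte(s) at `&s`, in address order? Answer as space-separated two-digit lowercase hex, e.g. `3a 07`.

23 f9 01 4a

[23+:9] mode=71 & 0x1ff = 0x47; word=0x23800000
[18+:5] slot=30 & 0x1f = 0x1e; word=0x23f80000
[0+:18] len=65866 & 0x3ffff = 0x1014a; word=0x23f9014a
word = 0x23f9014a → big-endian bytes:
  [0]=0x23  [1]=0xf9  [2]=0x01  [3]=0x4a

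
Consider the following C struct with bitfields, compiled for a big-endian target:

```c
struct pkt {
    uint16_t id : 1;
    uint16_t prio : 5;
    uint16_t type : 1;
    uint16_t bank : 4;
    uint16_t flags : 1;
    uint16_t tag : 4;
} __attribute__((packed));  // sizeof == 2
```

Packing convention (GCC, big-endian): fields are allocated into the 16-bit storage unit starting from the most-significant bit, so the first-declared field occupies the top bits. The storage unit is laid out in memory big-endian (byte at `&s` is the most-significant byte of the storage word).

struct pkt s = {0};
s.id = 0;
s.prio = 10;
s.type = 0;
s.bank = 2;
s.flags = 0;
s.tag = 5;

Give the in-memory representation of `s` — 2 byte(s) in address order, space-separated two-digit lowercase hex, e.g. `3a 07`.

28 45

id:1 = 0 → 0x0 << 15 → word 0x0000
prio:5 = 10 → 0xa << 10 → word 0x2800
type:1 = 0 → 0x0 << 9 → word 0x2800
bank:4 = 2 → 0x2 << 5 → word 0x2840
flags:1 = 0 → 0x0 << 4 → word 0x2840
tag:4 = 5 → 0x5 << 0 → word 0x2845
word = 0x2845 → big-endian bytes:
  [0]=0x28  [1]=0x45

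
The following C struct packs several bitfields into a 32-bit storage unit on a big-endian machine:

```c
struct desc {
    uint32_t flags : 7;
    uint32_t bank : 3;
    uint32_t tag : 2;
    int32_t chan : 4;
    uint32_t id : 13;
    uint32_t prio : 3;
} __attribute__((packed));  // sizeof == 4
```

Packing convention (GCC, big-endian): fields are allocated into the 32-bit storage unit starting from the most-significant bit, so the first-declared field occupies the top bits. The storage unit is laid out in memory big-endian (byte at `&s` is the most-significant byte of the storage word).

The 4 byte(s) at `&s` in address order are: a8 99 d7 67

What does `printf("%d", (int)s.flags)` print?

[0]=0xa8 [1]=0x99 [2]=0xd7 [3]=0x67 (big-endian) → word 0xa899d767
flags:7 @ bit 25 → (0xa899d767>>25)&0x7f = 0x54  ←
bank:3 @ bit 22 → (0xa899d767>>22)&0x7 = 0x2
tag:2 @ bit 20 → (0xa899d767>>20)&0x3 = 0x1
chan:4 @ bit 16 → (0xa899d767>>16)&0xf = 0x9
id:13 @ bit 3 → (0xa899d767>>3)&0x1fff = 0x1aec
prio:3 @ bit 0 → (0xa899d767>>0)&0x7 = 0x7

84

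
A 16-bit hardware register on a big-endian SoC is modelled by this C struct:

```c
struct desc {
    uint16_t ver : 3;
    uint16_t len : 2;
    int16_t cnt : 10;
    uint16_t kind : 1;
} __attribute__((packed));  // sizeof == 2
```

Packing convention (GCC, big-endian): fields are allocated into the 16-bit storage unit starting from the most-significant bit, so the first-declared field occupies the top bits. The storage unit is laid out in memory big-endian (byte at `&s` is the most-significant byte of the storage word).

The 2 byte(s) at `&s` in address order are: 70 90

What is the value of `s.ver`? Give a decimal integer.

3

[0]=0x70 [1]=0x90 (big-endian) → word 0x7090
ver:3 @ bit 13 → (0x7090>>13)&0x7 = 0x3  ←
len:2 @ bit 11 → (0x7090>>11)&0x3 = 0x2
cnt:10 @ bit 1 → (0x7090>>1)&0x3ff = 0x48
kind:1 @ bit 0 → (0x7090>>0)&0x1 = 0x0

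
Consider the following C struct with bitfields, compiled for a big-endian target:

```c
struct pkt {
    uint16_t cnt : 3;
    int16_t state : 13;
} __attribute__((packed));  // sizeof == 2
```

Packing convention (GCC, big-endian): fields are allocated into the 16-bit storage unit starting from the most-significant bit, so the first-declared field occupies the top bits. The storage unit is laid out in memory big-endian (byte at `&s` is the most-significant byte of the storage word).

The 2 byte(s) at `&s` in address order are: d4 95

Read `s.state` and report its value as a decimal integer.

-2923

[0]=0xd4 [1]=0x95 (big-endian) → word 0xd495
cnt [13+:3] = (word>>13) & 0x7 = 6
state [0+:13] = (word>>0) & 0x1fff = 5269  ←
state signed 13b, MSB=1: 5269 - 8192 = -2923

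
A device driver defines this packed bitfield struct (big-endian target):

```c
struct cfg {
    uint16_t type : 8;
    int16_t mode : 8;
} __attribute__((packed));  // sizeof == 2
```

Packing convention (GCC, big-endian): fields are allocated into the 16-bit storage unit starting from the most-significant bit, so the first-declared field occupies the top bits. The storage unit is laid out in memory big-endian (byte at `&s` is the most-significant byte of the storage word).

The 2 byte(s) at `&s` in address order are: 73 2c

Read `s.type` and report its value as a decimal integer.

[0]=0x73 [1]=0x2c (big-endian) → word 0x732c
type:8 @ bit 8 → (0x732c>>8)&0xff = 0x73  ←
mode:8 @ bit 0 → (0x732c>>0)&0xff = 0x2c

115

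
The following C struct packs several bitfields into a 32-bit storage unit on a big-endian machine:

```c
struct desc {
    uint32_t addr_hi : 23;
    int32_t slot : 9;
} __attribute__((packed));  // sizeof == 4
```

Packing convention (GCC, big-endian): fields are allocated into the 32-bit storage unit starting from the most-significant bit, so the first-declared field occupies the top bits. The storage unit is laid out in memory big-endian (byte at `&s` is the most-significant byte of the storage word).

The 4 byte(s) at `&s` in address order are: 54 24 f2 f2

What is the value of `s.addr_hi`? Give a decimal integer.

[0]=0x54 [1]=0x24 [2]=0xf2 [3]=0xf2 (big-endian) → word 0x5424f2f2
addr_hi:23 @ bit 9 → (0x5424f2f2>>9)&0x7fffff = 0x2a1279  ←
slot:9 @ bit 0 → (0x5424f2f2>>0)&0x1ff = 0xf2

2757241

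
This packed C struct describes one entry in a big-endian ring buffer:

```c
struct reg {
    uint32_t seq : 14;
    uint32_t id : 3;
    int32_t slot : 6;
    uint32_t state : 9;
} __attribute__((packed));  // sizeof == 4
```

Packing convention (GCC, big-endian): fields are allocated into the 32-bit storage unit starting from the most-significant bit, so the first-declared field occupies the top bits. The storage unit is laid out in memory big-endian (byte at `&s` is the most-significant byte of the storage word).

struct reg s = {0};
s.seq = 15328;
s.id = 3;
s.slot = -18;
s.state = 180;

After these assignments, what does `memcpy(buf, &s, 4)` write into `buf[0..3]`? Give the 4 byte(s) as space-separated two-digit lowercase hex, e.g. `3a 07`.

seq (14b) val=15328 bits=0x3be0 at bit 18: 0xef800000
id (3b) val=3 bits=0x3 at bit 15: 0xef818000
slot (6b) val=-18 bits=0x2e at bit 9: 0xef81dc00
state (9b) val=180 bits=0xb4 at bit 0: 0xef81dcb4
word = 0xef81dcb4 → big-endian bytes:
  [0]=0xef  [1]=0x81  [2]=0xdc  [3]=0xb4

ef 81 dc b4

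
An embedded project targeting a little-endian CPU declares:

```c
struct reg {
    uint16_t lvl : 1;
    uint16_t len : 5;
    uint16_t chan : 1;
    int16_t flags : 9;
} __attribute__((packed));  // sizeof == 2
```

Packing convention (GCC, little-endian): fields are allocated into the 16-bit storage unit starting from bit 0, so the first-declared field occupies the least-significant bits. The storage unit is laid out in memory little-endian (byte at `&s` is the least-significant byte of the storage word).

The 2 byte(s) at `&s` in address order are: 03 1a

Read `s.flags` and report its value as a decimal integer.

52

[0]=0x03 [1]=0x1a (little-endian) → word 0x1a03
lvl [0+:1] = (word>>0) & 0x1 = 1
len [1+:5] = (word>>1) & 0x1f = 1
chan [6+:1] = (word>>6) & 0x1 = 0
flags [7+:9] = (word>>7) & 0x1ff = 52  ←
flags signed 9b, MSB=0: value = 52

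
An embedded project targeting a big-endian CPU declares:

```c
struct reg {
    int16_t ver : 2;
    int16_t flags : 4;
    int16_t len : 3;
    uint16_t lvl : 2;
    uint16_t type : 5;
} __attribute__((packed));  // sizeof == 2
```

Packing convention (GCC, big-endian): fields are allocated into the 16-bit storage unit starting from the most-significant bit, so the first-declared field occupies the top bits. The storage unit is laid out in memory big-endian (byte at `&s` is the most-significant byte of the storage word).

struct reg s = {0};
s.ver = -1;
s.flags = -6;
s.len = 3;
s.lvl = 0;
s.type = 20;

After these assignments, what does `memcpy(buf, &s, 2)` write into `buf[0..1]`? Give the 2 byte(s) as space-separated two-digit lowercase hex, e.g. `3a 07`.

ver:2 = -1 → 0x3 << 14 → word 0xc000
flags:4 = -6 → 0xa << 10 → word 0xe800
len:3 = 3 → 0x3 << 7 → word 0xe980
lvl:2 = 0 → 0x0 << 5 → word 0xe980
type:5 = 20 → 0x14 << 0 → word 0xe994
word = 0xe994 → big-endian bytes:
  [0]=0xe9  [1]=0x94

e9 94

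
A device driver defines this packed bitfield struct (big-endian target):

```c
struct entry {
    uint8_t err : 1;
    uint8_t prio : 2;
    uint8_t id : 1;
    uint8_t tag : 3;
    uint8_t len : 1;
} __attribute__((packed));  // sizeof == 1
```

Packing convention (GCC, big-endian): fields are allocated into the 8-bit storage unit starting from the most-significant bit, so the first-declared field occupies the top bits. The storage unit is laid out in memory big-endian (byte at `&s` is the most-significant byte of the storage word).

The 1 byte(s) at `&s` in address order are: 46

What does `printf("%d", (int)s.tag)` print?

[0]=0x46 (big-endian) → word 0x46
err:1 @ bit 7 → (0x46>>7)&0x1 = 0x0
prio:2 @ bit 5 → (0x46>>5)&0x3 = 0x2
id:1 @ bit 4 → (0x46>>4)&0x1 = 0x0
tag:3 @ bit 1 → (0x46>>1)&0x7 = 0x3  ←
len:1 @ bit 0 → (0x46>>0)&0x1 = 0x0

3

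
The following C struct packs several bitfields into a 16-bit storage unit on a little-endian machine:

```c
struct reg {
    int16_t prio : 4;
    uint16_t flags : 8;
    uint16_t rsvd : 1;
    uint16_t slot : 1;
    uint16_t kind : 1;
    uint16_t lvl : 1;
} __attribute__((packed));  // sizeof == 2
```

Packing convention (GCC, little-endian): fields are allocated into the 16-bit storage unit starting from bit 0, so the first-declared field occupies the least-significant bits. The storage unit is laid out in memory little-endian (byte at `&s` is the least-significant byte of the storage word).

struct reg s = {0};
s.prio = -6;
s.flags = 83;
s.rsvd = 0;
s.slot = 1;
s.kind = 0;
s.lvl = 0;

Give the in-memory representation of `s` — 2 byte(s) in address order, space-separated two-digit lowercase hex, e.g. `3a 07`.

3a 25

prio:4 = -6 → 0xa << 0 → word 0x000a
flags:8 = 83 → 0x53 << 4 → word 0x053a
rsvd:1 = 0 → 0x0 << 12 → word 0x053a
slot:1 = 1 → 0x1 << 13 → word 0x253a
kind:1 = 0 → 0x0 << 14 → word 0x253a
lvl:1 = 0 → 0x0 << 15 → word 0x253a
word = 0x253a → little-endian bytes:
  [0]=0x3a  [1]=0x25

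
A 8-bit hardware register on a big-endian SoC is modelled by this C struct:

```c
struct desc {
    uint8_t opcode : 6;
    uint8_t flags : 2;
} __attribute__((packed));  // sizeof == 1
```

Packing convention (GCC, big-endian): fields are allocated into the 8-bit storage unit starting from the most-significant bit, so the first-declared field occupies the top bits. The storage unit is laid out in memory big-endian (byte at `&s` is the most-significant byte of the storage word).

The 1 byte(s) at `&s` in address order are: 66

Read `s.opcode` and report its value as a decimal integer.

[0]=0x66 (big-endian) → word 0x66
opcode:6 @ bit 2 → (0x66>>2)&0x3f = 0x19  ←
flags:2 @ bit 0 → (0x66>>0)&0x3 = 0x2

25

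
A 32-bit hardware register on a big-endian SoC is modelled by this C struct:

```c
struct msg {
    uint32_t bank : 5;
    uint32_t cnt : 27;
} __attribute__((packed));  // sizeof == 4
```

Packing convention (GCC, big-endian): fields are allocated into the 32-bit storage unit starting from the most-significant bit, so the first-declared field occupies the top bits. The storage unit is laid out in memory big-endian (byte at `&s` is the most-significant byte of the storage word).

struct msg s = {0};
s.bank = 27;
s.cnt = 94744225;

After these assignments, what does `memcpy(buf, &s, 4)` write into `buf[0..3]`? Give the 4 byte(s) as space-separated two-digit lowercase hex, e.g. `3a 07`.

dd a5 ae a1

bank (5b) val=27 bits=0x1b at bit 27: 0xd8000000
cnt (27b) val=94744225 bits=0x5a5aea1 at bit 0: 0xdda5aea1
word = 0xdda5aea1 → big-endian bytes:
  [0]=0xdd  [1]=0xa5  [2]=0xae  [3]=0xa1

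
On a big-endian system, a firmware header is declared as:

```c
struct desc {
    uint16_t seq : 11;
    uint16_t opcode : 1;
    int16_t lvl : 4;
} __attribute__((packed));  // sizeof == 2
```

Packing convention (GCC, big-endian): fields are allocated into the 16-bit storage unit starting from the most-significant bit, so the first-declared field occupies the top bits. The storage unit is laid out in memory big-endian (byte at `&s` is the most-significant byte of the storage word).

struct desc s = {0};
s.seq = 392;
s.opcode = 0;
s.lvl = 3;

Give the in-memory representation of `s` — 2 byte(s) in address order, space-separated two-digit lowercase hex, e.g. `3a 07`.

31 03

seq:11 = 392 → 0x188 << 5 → word 0x3100
opcode:1 = 0 → 0x0 << 4 → word 0x3100
lvl:4 = 3 → 0x3 << 0 → word 0x3103
word = 0x3103 → big-endian bytes:
  [0]=0x31  [1]=0x03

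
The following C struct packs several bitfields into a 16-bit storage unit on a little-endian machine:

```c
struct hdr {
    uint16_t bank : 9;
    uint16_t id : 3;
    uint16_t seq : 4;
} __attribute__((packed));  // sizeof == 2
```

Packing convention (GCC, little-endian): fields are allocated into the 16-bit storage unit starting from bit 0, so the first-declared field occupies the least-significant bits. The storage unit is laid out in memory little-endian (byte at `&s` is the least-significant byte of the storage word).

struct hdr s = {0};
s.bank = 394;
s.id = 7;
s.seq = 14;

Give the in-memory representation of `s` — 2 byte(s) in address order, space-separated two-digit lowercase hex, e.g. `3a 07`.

bank (9b) val=394 bits=0x18a at bit 0: 0x018a
id (3b) val=7 bits=0x7 at bit 9: 0x0f8a
seq (4b) val=14 bits=0xe at bit 12: 0xef8a
word = 0xef8a → little-endian bytes:
  [0]=0x8a  [1]=0xef

8a ef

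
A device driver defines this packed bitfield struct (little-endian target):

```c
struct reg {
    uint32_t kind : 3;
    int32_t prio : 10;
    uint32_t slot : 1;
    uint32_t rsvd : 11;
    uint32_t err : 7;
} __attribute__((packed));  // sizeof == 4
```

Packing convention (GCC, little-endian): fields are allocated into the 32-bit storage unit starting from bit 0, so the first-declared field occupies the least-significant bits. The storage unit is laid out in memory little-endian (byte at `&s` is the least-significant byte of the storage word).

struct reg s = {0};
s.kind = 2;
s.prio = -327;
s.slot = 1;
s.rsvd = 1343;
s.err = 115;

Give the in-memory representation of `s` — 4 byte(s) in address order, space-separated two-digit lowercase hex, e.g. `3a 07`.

[0+:3] kind=2 & 0x7 = 0x2; word=0x00000002
[3+:10] prio=-327 & 0x3ff = 0x2b9; word=0x000015ca
[13+:1] slot=1 & 0x1 = 0x1; word=0x000035ca
[14+:11] rsvd=1343 & 0x7ff = 0x53f; word=0x014ff5ca
[25+:7] err=115 & 0x7f = 0x73; word=0xe74ff5ca
word = 0xe74ff5ca → little-endian bytes:
  [0]=0xca  [1]=0xf5  [2]=0x4f  [3]=0xe7

ca f5 4f e7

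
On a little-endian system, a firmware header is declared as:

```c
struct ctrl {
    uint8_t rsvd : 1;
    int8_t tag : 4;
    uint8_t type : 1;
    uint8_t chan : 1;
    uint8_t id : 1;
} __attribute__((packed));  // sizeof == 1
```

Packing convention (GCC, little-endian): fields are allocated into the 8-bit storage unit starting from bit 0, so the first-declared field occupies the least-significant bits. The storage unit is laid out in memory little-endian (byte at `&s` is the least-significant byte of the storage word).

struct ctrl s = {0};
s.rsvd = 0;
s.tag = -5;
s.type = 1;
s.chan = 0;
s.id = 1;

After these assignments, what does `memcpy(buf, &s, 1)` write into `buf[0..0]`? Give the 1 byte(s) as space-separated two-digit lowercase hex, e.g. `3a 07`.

b6

rsvd:1 = 0 → 0x0 << 0 → word 0x00
tag:4 = -5 → 0xb << 1 → word 0x16
type:1 = 1 → 0x1 << 5 → word 0x36
chan:1 = 0 → 0x0 << 6 → word 0x36
id:1 = 1 → 0x1 << 7 → word 0xb6
word = 0xb6 → little-endian bytes:
  [0]=0xb6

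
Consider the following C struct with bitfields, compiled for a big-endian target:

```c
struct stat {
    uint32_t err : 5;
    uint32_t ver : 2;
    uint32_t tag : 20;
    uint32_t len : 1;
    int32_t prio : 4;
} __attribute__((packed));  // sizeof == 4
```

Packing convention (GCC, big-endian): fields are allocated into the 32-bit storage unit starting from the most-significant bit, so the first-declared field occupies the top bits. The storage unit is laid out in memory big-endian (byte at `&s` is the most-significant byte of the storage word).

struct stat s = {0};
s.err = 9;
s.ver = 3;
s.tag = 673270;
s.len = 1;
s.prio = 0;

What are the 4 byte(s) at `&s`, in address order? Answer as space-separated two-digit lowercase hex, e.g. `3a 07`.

err (5b) val=9 bits=0x9 at bit 27: 0x48000000
ver (2b) val=3 bits=0x3 at bit 25: 0x4e000000
tag (20b) val=673270 bits=0xa45f6 at bit 5: 0x4f48bec0
len (1b) val=1 bits=0x1 at bit 4: 0x4f48bed0
prio (4b) val=0 bits=0x0 at bit 0: 0x4f48bed0
word = 0x4f48bed0 → big-endian bytes:
  [0]=0x4f  [1]=0x48  [2]=0xbe  [3]=0xd0

4f 48 be d0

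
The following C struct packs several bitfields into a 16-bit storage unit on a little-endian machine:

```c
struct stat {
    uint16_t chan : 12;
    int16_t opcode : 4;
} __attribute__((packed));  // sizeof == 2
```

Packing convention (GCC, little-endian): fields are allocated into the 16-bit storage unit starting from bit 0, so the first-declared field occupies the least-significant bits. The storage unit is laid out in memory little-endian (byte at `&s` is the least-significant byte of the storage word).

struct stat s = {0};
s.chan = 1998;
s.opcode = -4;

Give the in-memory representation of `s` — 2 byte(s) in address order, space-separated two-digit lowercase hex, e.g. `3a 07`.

ce c7

chan (12b) val=1998 bits=0x7ce at bit 0: 0x07ce
opcode (4b) val=-4 bits=0xc at bit 12: 0xc7ce
word = 0xc7ce → little-endian bytes:
  [0]=0xce  [1]=0xc7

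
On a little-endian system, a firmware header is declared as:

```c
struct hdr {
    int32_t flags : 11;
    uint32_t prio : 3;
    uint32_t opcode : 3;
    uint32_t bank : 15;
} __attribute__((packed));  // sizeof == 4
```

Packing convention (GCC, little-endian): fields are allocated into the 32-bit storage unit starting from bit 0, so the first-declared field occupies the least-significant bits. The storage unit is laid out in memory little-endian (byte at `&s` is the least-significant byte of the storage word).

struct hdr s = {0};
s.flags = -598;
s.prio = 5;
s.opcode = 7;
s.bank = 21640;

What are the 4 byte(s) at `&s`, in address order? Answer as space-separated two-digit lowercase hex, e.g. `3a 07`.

aa ed 11 a9

flags (11b) val=-598 bits=0x5aa at bit 0: 0x000005aa
prio (3b) val=5 bits=0x5 at bit 11: 0x00002daa
opcode (3b) val=7 bits=0x7 at bit 14: 0x0001edaa
bank (15b) val=21640 bits=0x5488 at bit 17: 0xa911edaa
word = 0xa911edaa → little-endian bytes:
  [0]=0xaa  [1]=0xed  [2]=0x11  [3]=0xa9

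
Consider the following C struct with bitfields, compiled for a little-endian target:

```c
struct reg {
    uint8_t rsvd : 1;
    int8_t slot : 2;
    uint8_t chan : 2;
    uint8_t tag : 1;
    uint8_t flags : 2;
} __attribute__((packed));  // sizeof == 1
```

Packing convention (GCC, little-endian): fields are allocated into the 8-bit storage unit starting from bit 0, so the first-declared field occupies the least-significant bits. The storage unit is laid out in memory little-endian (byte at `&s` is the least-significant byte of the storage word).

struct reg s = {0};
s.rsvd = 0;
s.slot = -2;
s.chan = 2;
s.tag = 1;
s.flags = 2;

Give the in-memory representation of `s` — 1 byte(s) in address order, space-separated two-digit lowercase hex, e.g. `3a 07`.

b4

rsvd:1 = 0 → 0x0 << 0 → word 0x00
slot:2 = -2 → 0x2 << 1 → word 0x04
chan:2 = 2 → 0x2 << 3 → word 0x14
tag:1 = 1 → 0x1 << 5 → word 0x34
flags:2 = 2 → 0x2 << 6 → word 0xb4
word = 0xb4 → little-endian bytes:
  [0]=0xb4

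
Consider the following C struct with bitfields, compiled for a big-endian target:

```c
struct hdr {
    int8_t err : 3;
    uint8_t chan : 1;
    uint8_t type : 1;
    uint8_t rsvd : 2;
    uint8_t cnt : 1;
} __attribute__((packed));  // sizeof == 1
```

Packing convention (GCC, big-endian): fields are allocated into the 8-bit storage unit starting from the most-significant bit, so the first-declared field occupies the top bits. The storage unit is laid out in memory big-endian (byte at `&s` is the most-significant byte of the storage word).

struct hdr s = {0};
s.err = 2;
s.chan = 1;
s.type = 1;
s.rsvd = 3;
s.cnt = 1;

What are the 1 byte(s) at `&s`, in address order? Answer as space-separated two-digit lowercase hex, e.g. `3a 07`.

err:3 = 2 → 0x2 << 5 → word 0x40
chan:1 = 1 → 0x1 << 4 → word 0x50
type:1 = 1 → 0x1 << 3 → word 0x58
rsvd:2 = 3 → 0x3 << 1 → word 0x5e
cnt:1 = 1 → 0x1 << 0 → word 0x5f
word = 0x5f → big-endian bytes:
  [0]=0x5f

5f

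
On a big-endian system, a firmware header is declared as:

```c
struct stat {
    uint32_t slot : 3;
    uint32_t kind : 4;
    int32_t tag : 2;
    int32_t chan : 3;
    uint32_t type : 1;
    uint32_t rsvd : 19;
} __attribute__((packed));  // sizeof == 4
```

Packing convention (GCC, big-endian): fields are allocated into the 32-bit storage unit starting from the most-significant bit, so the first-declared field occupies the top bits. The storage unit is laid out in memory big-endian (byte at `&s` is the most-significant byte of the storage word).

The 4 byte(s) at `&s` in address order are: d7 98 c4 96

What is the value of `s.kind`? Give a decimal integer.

[0]=0xd7 [1]=0x98 [2]=0xc4 [3]=0x96 (big-endian) → word 0xd798c496
slot:3 @ bit 29 → (0xd798c496>>29)&0x7 = 0x6
kind:4 @ bit 25 → (0xd798c496>>25)&0xf = 0xb  ←
tag:2 @ bit 23 → (0xd798c496>>23)&0x3 = 0x3
chan:3 @ bit 20 → (0xd798c496>>20)&0x7 = 0x1
type:1 @ bit 19 → (0xd798c496>>19)&0x1 = 0x1
rsvd:19 @ bit 0 → (0xd798c496>>0)&0x7ffff = 0xc496

11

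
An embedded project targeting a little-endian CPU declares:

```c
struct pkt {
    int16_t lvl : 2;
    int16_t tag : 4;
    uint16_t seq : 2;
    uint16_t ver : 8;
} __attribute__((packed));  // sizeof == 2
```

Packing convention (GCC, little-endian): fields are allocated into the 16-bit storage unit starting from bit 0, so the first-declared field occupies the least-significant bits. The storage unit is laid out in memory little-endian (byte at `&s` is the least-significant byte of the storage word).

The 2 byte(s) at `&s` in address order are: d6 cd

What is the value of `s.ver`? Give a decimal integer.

205

[0]=0xd6 [1]=0xcd (little-endian) → word 0xcdd6
lvl:2 @ bit 0 → (0xcdd6>>0)&0x3 = 0x2
tag:4 @ bit 2 → (0xcdd6>>2)&0xf = 0x5
seq:2 @ bit 6 → (0xcdd6>>6)&0x3 = 0x3
ver:8 @ bit 8 → (0xcdd6>>8)&0xff = 0xcd  ←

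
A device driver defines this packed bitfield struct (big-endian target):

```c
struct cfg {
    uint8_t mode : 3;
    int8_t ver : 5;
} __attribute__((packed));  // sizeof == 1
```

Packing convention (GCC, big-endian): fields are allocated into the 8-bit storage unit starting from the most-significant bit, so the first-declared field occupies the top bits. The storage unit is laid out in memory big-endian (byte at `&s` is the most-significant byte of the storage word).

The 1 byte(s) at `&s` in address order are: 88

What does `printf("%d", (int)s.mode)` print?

4

[0]=0x88 (big-endian) → word 0x88
mode:3 @ bit 5 → (0x88>>5)&0x7 = 0x4  ←
ver:5 @ bit 0 → (0x88>>0)&0x1f = 0x8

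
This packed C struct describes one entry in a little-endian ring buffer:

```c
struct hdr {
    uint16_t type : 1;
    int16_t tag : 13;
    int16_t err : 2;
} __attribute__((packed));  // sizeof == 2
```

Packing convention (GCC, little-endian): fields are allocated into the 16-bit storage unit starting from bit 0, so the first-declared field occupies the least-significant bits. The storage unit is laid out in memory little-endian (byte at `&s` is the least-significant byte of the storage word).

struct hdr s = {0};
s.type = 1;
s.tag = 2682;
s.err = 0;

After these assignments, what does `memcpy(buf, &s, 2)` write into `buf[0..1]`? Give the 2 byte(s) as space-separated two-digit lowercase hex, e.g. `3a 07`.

type (1b) val=1 bits=0x1 at bit 0: 0x0001
tag (13b) val=2682 bits=0xa7a at bit 1: 0x14f5
err (2b) val=0 bits=0x0 at bit 14: 0x14f5
word = 0x14f5 → little-endian bytes:
  [0]=0xf5  [1]=0x14

f5 14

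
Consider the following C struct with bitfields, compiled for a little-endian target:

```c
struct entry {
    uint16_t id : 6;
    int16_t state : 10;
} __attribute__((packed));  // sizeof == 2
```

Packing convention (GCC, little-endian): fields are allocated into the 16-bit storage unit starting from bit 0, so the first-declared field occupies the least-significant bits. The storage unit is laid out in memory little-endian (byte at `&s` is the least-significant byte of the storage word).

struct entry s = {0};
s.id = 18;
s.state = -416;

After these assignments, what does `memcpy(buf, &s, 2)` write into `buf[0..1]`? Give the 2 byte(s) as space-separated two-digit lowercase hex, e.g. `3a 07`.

id:6 = 18 → 0x12 << 0 → word 0x0012
state:10 = -416 → 0x260 << 6 → word 0x9812
word = 0x9812 → little-endian bytes:
  [0]=0x12  [1]=0x98

12 98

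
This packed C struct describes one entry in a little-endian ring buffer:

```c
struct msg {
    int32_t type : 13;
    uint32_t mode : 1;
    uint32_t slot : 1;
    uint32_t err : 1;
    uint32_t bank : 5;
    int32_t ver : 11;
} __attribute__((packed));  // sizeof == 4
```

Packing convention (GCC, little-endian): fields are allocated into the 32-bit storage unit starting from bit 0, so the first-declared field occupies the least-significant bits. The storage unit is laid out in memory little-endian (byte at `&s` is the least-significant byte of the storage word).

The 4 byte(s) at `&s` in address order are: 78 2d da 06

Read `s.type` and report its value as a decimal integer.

3448

[0]=0x78 [1]=0x2d [2]=0xda [3]=0x06 (little-endian) → word 0x06da2d78
type [0+:13] = (word>>0) & 0x1fff = 3448  ←
mode [13+:1] = (word>>13) & 0x1 = 1
slot [14+:1] = (word>>14) & 0x1 = 0
err [15+:1] = (word>>15) & 0x1 = 0
bank [16+:5] = (word>>16) & 0x1f = 26
ver [21+:11] = (word>>21) & 0x7ff = 54
type signed 13b, MSB=0: value = 3448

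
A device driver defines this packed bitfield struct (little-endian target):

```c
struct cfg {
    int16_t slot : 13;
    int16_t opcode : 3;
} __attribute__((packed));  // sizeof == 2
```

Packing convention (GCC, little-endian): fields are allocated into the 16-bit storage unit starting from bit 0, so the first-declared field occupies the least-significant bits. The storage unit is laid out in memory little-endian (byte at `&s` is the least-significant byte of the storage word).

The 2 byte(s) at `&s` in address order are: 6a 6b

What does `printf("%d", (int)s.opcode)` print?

3

[0]=0x6a [1]=0x6b (little-endian) → word 0x6b6a
slot [0+:13] = (word>>0) & 0x1fff = 2922
opcode [13+:3] = (word>>13) & 0x7 = 3  ←
opcode signed 3b, MSB=0: value = 3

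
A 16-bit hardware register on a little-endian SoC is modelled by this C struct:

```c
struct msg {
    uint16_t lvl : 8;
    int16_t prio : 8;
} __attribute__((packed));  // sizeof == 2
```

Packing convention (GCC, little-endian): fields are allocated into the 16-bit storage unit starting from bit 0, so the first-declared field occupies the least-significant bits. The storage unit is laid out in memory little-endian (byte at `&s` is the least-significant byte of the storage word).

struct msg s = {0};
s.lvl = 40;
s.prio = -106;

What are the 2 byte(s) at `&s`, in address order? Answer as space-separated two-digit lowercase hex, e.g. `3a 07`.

28 96

lvl (8b) val=40 bits=0x28 at bit 0: 0x0028
prio (8b) val=-106 bits=0x96 at bit 8: 0x9628
word = 0x9628 → little-endian bytes:
  [0]=0x28  [1]=0x96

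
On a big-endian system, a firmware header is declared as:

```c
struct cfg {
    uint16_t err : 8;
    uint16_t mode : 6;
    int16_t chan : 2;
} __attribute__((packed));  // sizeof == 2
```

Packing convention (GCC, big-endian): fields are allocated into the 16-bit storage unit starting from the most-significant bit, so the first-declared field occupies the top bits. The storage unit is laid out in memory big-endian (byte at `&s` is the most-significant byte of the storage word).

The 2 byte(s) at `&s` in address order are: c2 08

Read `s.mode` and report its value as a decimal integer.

[0]=0xc2 [1]=0x08 (big-endian) → word 0xc208
err:8 @ bit 8 → (0xc208>>8)&0xff = 0xc2
mode:6 @ bit 2 → (0xc208>>2)&0x3f = 0x2  ←
chan:2 @ bit 0 → (0xc208>>0)&0x3 = 0x0

2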